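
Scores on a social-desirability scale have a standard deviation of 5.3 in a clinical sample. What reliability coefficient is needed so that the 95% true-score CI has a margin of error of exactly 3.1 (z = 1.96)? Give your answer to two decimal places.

0.91

Required SEM = 3.1 / 1.96 ≈ 1.582
r = 1 − (1.582/5.3)² ≈ 1 − 0.089 ≈ 0.911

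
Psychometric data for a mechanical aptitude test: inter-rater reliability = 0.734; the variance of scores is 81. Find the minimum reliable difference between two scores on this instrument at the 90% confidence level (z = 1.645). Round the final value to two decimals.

10.80

SD = √81 = 9.00000
SEM = 9.00000×√(1 − 0.73400) ≈ 4.64177
Standard error of the difference = 4.64177·√2 ≈ 6.56445
Smallest detectable difference = 1.645×6.56445 ≈ 10.79852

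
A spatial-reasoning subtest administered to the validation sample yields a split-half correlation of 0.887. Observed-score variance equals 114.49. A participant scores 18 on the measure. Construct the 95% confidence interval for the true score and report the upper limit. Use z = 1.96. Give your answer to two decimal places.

23.13

SD = √114.49 ≈ 10.7000
r_full = 2·0.887 / (1 + 0.887) ≈ 0.9401
The standard error of measurement is 10.7000·√(1 − 0.9401) ≈ 10.7000·0.2447 ≈ 2.6184.
1.96 · SEM ≈ 5.1321
Upper bound: 18 + 5.1321 = 23.1321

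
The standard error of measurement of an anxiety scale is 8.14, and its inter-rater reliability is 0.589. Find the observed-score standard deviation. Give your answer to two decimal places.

σ = SEM·(1 − r)^(−1/2) ≈ 8.14*1.5598 ≈ 12.6971

12.70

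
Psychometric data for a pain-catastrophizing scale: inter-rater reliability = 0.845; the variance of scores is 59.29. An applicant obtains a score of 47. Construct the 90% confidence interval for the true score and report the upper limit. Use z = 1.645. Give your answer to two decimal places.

σ = 59.29^(1/2) = 7.700
SEM = 7.700·√(1 − 0.845) ≈ 3.031
Half-width = 1.645·3.031 ≈ 4.987
Upper limit = 47 + 4.987 ≈ 51.987

51.99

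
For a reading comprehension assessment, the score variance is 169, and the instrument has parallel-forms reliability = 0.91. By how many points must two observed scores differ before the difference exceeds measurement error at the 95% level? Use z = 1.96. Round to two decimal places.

10.81

σ = 169^(1/2) = 13.0000
SEM = 13.0000·√(1 − 0.9100) ≈ 3.9000
SE_diff = SEM · √2 ≈ 3.9000 · 1.4142 ≈ 5.5154
Minimum reliable difference = 1.96 · SE_diff ≈ 1.96 · 5.5154 ≈ 10.8102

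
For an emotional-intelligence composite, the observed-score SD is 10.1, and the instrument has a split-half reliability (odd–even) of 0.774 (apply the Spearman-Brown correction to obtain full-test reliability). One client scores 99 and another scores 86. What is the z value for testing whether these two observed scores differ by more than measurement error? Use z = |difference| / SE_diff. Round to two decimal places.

Full-length reliability (Spearman-Brown) = 2(0.774)/(1+0.774) ≈ 0.87260
SEM = 10.10000 * √(1 − 0.87260) = 10.10000 * √0.12740 ≈ 10.10000 * 0.35693 ≈ 3.60495
Standard error of the difference = 3.60495·√2 ≈ 5.09816
z = 13 / 5.09816 ≈ 2.54994

2.55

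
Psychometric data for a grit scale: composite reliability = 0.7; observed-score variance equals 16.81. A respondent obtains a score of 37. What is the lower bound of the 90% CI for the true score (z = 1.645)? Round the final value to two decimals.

33.31

σ = 16.81^(1/2) = 4.1000
SEM = 4.1000 · √(1 − 0.7000) = 4.1000 · √0.3000 ≈ 4.1000 · 0.5477 ≈ 2.2457
Margin = 1.645 · 2.2457 ≈ 3.6941
Lower limit = 37 − 3.6941 ≈ 33.3059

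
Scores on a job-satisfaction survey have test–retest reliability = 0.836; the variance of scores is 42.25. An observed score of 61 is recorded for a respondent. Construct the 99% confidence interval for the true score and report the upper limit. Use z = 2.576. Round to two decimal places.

σ = 42.25^(1/2) = 6.500
SEM = 6.500 · √(1 − 0.836) = 6.500 · √0.164 ≈ 6.500 · 0.405 ≈ 2.632
Margin = 2.576 · 2.632 ≈ 6.781
Upper bound: 61 + 6.781 = 67.781

67.78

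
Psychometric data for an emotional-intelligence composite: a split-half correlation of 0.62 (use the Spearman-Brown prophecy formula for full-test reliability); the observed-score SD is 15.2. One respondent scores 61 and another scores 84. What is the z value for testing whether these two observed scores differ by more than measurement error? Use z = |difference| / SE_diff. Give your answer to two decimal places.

Spearman-Brown: r = 2(0.62) / (1 + 0.62) = 1.24000 / 1.62000 ≈ 0.76543
SEM = 15.20000·√(1 − 0.76543) ≈ 7.36170
SE_diff = SEM · √2 ≈ 7.36170 · 1.41421 ≈ 10.41101
z = 23 / 10.41101 ≈ 2.20920

2.21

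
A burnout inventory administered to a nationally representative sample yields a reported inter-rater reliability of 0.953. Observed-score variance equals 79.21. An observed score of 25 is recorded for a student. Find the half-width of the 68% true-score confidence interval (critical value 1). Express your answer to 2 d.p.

SD = √79.21 ≃ 8.900
SEM = 8.900 · √(1 − 0.953) = 8.900 · √0.047 ≃ 8.900 · 0.217 ≃ 1.929
Margin = 1 · 1.929 ≃ 1.929

1.93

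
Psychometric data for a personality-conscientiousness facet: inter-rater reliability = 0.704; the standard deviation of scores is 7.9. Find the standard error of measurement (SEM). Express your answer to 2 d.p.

SEM = 7.90000×√(1 − 0.70400) ≈ 4.29806

4.30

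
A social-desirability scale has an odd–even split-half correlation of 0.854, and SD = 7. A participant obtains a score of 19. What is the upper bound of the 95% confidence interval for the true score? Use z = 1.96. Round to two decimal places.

Spearman-Brown: r = 2(0.854) / (1 + 0.854) = 1.708 / 1.854 ≈ 0.921
The standard error of measurement is 7.000·√(1 − 0.921) ≈ 7.000·0.281 ≈ 1.964.
1.96 · SEM ≈ 3.850
Upper bound: 19 + 3.850 = 22.850

22.85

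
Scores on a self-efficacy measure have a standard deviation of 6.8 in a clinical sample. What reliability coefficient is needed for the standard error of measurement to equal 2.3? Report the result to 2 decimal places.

r = 1 − (2.3000/6.8)² ≈ 1 − 0.1144 ≈ 0.8856

0.89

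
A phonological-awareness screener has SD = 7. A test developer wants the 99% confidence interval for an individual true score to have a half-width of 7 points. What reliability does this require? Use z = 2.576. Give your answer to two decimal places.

0.85

Required SEM = 7 / 2.576 ≃ 2.7174
r = 1 − (SEM / SD)² = 1 − (2.7174 / 7)² ≃ 1 − 0.1507 ≃ 0.8493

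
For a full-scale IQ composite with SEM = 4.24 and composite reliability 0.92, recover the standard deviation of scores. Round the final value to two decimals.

14.99

SD = SEM / √(1 − r) = 4.24 / √0.080 ≈ 4.24 / 0.283 ≈ 14.991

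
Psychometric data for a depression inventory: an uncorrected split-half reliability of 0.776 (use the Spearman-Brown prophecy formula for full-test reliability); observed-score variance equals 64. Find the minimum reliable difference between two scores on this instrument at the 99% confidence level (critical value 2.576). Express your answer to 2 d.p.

10.35

σ = 64^(1/2) = 8.0000
Spearman-Brown: r = 2(0.776) / (1 + 0.776) = 1.5520 / 1.7760 ≈ 0.8739
SEM = 8.0000 * √(1 − 0.8739) = 8.0000 * √0.1261 ≈ 8.0000 * 0.3551 ≈ 2.8411
SE_diff = √2 * SEM ≈ 4.0180
Smallest detectable difference = 2.576*4.0180 ≈ 10.3503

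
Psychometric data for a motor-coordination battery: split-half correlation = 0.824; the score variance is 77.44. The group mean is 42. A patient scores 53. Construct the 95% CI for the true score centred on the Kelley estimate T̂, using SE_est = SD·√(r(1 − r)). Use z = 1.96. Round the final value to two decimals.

[46.85, 57.03]

σ = 77.44^(1/2) = 8.800
r_full = 2·0.824 / (1 + 0.824) ≃ 0.904
T̂ = r·X + (1 − r)·M = 0.904·53 + 0.096·42 ≃ 47.886 + 4.053 ≃ 51.939
SE_est = SD · √(r(1 − r)) = 8.800 · √0.087 ≃ 8.800 · 0.295 ≃ 2.598
95% CI: 51.939 ± 5.093 ≃ (46.846, 57.031)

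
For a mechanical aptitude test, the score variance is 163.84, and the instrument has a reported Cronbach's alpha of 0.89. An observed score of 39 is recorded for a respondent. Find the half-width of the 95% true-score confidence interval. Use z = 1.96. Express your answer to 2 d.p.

8.32

σ = 163.84^(1/2) = 12.80000
SEM = 12.80000 * √(1 − 0.89000) = 12.80000 * √0.11000 ≈ 12.80000 * 0.33166 ≈ 4.24528
Margin = 1.96 * 4.24528 ≈ 8.32075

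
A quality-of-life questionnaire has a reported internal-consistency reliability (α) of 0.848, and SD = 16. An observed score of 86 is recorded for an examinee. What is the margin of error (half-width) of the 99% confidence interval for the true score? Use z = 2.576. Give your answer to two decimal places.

The standard error of measurement is 16.0000×√(1 − 0.8480) ≃ 16.0000×0.3899 ≃ 6.2379.
2.576 × SEM ≃ 16.0690

16.07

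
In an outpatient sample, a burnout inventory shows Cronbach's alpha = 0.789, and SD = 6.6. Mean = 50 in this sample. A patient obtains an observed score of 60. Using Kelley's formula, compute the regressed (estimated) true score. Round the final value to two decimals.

T̂ = 0.7890(60) + 0.2110(50) ≈ 57.8900

57.89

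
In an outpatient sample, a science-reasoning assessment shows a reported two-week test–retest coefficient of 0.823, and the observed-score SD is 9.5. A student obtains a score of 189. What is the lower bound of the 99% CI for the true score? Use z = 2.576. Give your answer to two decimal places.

178.70

The standard error of measurement is 9.500×√(1 − 0.823) ≈ 9.500×0.421 ≈ 3.997.
Margin = 2.576 × 3.997 ≈ 10.296
Lower bound: 189 − 10.296 = 178.704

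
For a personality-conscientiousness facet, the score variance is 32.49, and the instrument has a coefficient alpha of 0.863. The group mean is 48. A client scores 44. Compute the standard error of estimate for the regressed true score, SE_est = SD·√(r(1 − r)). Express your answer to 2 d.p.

1.96

SD = √32.49 ≃ 5.70000
SE_est = 5.70000*√(0.86300*0.13700) ≃ 1.95993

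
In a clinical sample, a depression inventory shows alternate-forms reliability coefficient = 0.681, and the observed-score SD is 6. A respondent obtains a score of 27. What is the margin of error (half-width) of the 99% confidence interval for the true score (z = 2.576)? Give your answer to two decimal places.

SEM = 6.00000·√(1 − 0.68100) ≈ 3.38881
Half-width = 2.576·3.38881 ≈ 8.72956

8.73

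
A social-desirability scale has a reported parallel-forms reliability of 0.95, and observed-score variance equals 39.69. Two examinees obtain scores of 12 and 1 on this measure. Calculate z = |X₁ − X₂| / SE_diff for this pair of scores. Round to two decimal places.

5.52

SD = √39.69 ≈ 6.300
The standard error of measurement is 6.300×√(1 − 0.950) ≈ 6.300×0.224 ≈ 1.409.
SE_diff = SEM × √2 ≈ 1.409 × 1.414 ≈ 1.992
z = |12 − 1| / 1.992 = 11 / 1.992 ≈ 5.521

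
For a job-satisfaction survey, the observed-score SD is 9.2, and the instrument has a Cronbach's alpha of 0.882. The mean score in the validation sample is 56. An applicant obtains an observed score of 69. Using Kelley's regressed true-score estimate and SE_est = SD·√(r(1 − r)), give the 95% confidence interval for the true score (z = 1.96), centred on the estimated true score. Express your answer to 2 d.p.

T̂ = 0.8820(69) + 0.1180(56) ≈ 67.4660
SE_est = SD × √(r(1 − r)) = 9.2000 × √0.1041 ≈ 9.2000 × 0.3226 ≈ 2.9680
CI = 67.4660 ± 1.96 × 2.9680 → [61.6487, 73.2833]

[61.65, 73.28]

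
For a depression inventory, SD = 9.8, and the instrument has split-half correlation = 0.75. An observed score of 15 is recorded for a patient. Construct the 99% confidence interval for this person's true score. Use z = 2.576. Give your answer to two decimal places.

[5.46, 24.54]

Spearman-Brown: r = 2(0.75) / (1 + 0.75) = 1.5000 / 1.7500 ≃ 0.8571
SEM = 9.8000×√(1 − 0.8571) ≃ 3.7041
2.576 × SEM ≃ 9.5416
CI = 15 ± 9.5416 → [5.4584, 24.5416]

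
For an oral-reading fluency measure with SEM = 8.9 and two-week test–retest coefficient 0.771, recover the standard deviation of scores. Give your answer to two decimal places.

σ = SEM·(1 − r)^(−1/2) ≈ 8.9*2.0897 ≈ 18.5983

18.60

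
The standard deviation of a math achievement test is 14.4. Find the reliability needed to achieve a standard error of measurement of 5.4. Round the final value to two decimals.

r = 1 − (SEM / SD)² = 1 − (5.400 / 14.4)² ≃ 1 − 0.141 ≃ 0.859

0.86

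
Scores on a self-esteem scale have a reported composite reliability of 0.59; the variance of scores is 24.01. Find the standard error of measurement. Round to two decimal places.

SD = √24.01 = 4.900
The standard error of measurement is 4.900·√(1 − 0.590) ≈ 4.900·0.640 ≈ 3.138.

3.14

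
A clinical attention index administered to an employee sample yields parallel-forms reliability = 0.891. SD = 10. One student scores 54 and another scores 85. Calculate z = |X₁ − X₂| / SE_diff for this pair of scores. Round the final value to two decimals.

6.64

The standard error of measurement is 10.0000*√(1 − 0.8910) ≈ 10.0000*0.3302 ≈ 3.3015.
Standard error of the difference = 3.3015·√2 ≈ 4.6690
z = 31 / 4.6690 ≈ 6.6395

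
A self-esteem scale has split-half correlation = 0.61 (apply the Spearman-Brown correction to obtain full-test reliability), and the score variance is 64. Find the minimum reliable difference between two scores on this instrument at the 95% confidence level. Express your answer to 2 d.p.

SD = √64 = 8.00000
r_full = 2·0.61 / (1 + 0.61) ≈ 0.75776
SEM = 8.00000 × √(1 − 0.75776) = 8.00000 × √0.24224 ≈ 8.00000 × 0.49217 ≈ 3.93740
SE_diff = SEM × √2 ≈ 3.93740 × 1.41421 ≈ 5.56832
Smallest detectable difference = 1.96×5.56832 ≈ 10.91391

10.91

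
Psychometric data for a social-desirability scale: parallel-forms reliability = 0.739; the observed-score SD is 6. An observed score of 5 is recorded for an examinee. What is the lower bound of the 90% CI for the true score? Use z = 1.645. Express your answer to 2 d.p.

The standard error of measurement is 6.000·√(1 − 0.739) ≃ 6.000·0.511 ≃ 3.065.
Margin = 1.645 · 3.065 ≃ 5.042
Lower bound: 5 − 5.042 = -0.042

-0.04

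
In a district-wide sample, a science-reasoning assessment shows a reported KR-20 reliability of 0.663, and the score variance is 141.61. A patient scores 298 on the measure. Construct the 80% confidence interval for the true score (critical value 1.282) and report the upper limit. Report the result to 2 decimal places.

SD = √141.61 ≃ 11.90000
SEM = 11.90000 · √(1 − 0.66300) = 11.90000 · √0.33700 ≃ 11.90000 · 0.58052 ≃ 6.90815
1.282 · SEM ≃ 8.85625
Upper bound: 298 + 8.85625 = 306.85625

306.86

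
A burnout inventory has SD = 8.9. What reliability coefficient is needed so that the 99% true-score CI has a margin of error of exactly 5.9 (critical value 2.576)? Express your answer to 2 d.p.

Required SEM = 5.9 / 2.576 ≈ 2.29037
r = 1 − (SEM / SD)² = 1 − (2.29037 / 8.9)² ≈ 1 − 0.06623 ≈ 0.93377

0.93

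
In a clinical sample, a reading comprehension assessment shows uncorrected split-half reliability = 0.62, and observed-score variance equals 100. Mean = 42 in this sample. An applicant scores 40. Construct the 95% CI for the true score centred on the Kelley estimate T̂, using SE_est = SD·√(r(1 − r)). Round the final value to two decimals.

SD = √100 = 10.0000
Full-length reliability (Spearman-Brown) = 2(0.62)/(1+0.62) ≈ 0.7654
Estimated true score = 0.7654·40 + (1 − 0.7654)·42 ≈ 40.4691
SE_est = 10.0000·√(0.7654·0.2346) ≈ 4.2373
CI = 40.4691 ± 1.96 · 4.2373 → [32.1641, 48.7742]

[32.16, 48.77]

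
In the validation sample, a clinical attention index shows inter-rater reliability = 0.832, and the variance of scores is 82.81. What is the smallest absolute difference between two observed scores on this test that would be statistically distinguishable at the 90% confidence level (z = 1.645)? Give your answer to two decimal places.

8.68

SD = √82.81 = 9.1000
The standard error of measurement is 9.1000·√(1 − 0.8320) ≃ 9.1000·0.4099 ≃ 3.7299.
Standard error of the difference = 3.7299·√2 ≃ 5.2749
Minimum reliable difference = 1.645 · SE_diff ≃ 1.645 · 5.2749 ≃ 8.6771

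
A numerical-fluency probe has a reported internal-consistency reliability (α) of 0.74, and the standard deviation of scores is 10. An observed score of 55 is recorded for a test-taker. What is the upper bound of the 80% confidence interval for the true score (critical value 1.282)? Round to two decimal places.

61.54

SEM = 10.00000 × √(1 − 0.74000) = 10.00000 × √0.26000 ≃ 10.00000 × 0.50990 ≃ 5.09902
Margin = 1.282 × 5.09902 ≃ 6.53694
Upper limit = 55 + 6.53694 ≃ 61.53694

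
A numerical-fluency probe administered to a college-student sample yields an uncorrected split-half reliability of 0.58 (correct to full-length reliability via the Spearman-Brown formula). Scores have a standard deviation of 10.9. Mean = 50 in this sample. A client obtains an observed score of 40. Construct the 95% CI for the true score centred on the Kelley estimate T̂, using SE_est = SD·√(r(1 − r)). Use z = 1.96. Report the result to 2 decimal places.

Spearman-Brown: r = 2(0.58) / (1 + 0.58) = 1.16000 / 1.58000 ≈ 0.73418
T̂ = r·X + (1 − r)·M = 0.73418×40 + 0.26582×50 ≈ 29.36709 + 13.29114 ≈ 42.65823
SE_est = SD × √(r(1 − r)) = 10.90000 × √0.19516 ≈ 10.90000 × 0.44177 ≈ 4.81530
95% CI: 42.65823 ± 9.43798 ≈ (33.22025, 52.09621)

[33.22, 52.10]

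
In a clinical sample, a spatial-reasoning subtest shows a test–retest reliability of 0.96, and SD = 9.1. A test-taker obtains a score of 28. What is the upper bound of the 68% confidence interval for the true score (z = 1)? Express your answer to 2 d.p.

SEM = 9.100*√(1 − 0.960) ≃ 1.820
1 * SEM ≃ 1.820
Upper bound: 28 + 1.820 = 29.820

29.82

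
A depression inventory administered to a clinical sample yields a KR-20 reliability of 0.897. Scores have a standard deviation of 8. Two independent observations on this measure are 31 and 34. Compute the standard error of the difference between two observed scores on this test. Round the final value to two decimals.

3.63

The standard error of measurement is 8.0000*√(1 − 0.8970) ≈ 8.0000*0.3209 ≈ 2.5675.
Standard error of the difference = 2.5675·√2 ≈ 3.6310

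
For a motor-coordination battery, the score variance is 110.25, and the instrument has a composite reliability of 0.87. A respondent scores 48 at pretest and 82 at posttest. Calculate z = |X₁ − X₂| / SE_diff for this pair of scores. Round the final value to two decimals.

6.35

σ = 110.25^(1/2) = 10.500
SEM = 10.500 * √(1 − 0.870) = 10.500 * √0.130 ≈ 10.500 * 0.361 ≈ 3.786
Standard error of the difference = 3.786·√2 ≈ 5.354
z = |48 − 82| / 5.354 = 34 / 5.354 ≈ 6.350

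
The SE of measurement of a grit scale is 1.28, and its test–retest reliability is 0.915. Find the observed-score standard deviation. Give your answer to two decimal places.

SD = 1.28 / √(1 − 0.915) ≈ 4.390

4.39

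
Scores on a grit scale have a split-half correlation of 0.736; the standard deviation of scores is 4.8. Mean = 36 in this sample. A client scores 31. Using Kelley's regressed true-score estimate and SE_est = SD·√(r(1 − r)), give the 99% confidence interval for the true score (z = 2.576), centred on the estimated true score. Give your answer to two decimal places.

[27.32, 36.20]

r_full = 2·0.736 / (1 + 0.736) ≈ 0.8479
T̂ = r·X + (1 − r)·M = 0.8479×31 + 0.1521×36 ≈ 26.2857 + 5.4747 ≈ 31.7604
SE_est = SD × √(r(1 − r)) = 4.8000 × √0.1289 ≈ 4.8000 × 0.3591 ≈ 1.7236
CI = 31.7604 ± 2.576 × 1.7236 → [27.3203, 36.2005]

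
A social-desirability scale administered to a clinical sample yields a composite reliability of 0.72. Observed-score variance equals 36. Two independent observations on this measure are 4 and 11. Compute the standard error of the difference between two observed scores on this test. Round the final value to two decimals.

4.49

SD = √36 = 6.000
SEM = 6.000·√(1 − 0.720) ≃ 3.175
SE_diff = √2 · SEM ≃ 4.490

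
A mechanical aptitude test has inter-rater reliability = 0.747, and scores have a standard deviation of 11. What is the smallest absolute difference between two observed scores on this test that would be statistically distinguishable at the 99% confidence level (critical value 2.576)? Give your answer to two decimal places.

20.16

SEM = 11.000 × √(1 − 0.747) = 11.000 × √0.253 ≈ 11.000 × 0.503 ≈ 5.533
Standard error of the difference = 5.533·√2 ≈ 7.825
Smallest detectable difference = 2.576×7.825 ≈ 20.156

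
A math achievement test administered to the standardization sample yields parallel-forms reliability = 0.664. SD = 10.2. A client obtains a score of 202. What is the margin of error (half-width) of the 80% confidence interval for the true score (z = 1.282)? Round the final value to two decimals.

SEM = 10.20000*√(1 − 0.66400) ≈ 5.91248
Half-width = 1.282*5.91248 ≈ 7.57980

7.58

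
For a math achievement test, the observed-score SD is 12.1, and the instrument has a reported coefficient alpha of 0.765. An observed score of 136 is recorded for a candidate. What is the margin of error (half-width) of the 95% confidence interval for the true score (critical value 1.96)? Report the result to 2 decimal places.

11.50

SEM = 12.100*√(1 − 0.765) ≈ 5.866
1.96 * SEM ≈ 11.497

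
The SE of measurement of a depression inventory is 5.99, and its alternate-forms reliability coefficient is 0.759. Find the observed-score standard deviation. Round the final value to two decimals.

12.20

SD = 5.99 / √(1 − 0.759) ≈ 12.2016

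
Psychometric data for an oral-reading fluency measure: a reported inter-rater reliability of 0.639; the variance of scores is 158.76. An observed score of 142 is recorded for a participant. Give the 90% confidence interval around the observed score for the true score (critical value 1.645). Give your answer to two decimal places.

[129.55, 154.45]

SD = √158.76 ≃ 12.6000
SEM = 12.6000·√(1 − 0.6390) ≃ 7.5705
1.645 · SEM ≃ 12.4535
Interval: (129.5465, 154.4535)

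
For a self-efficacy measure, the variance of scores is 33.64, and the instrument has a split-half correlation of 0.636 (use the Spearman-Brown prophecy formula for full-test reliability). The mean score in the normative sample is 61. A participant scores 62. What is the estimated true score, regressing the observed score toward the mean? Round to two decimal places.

r_full = 2·0.636 / (1 + 0.636) ≈ 0.7775
T̂ = 0.7775(62) + 0.2225(61) ≈ 61.7775

61.78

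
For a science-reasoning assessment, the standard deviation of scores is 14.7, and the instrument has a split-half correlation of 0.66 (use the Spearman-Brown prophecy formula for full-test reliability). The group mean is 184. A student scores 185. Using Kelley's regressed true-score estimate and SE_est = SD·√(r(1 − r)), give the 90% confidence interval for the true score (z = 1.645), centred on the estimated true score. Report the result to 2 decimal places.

[175.04, 194.55]

Spearman-Brown: r = 2(0.66) / (1 + 0.66) = 1.320 / 1.660 ≈ 0.795
T̂ = r·X + (1 − r)·M = 0.795*185 + 0.205*184 ≈ 147.108 + 37.687 ≈ 184.795
SE_est = 14.700·√[r(1 − r)] ≈ 5.932
90% CI: 184.795 ± 9.759 ≈ (175.036, 194.554)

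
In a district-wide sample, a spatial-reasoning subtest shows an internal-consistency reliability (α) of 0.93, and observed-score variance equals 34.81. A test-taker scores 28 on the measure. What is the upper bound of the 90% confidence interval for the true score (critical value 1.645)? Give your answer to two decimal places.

30.57

SD = √34.81 = 5.9000
SEM = 5.9000 · √(1 − 0.9300) = 5.9000 · √0.0700 ≈ 5.9000 · 0.2646 ≈ 1.5610
Half-width = 1.645·1.5610 ≈ 2.5678
Upper limit = 28 + 2.5678 ≈ 30.5678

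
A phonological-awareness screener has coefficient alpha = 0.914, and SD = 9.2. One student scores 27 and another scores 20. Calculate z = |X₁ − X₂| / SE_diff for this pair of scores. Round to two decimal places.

SEM = 9.2000 × √(1 − 0.9140) = 9.2000 × √0.0860 ≈ 9.2000 × 0.2933 ≈ 2.6980
SE_diff = √2 × SEM ≈ 3.8155
z = |27 − 20| / 3.8155 = 7 / 3.8155 ≈ 1.8346

1.83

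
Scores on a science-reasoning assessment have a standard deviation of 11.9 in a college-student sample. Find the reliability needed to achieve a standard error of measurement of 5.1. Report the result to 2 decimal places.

r = 1 − (SEM / SD)² = 1 − (5.1000 / 11.9)² ≈ 1 − 0.1837 ≈ 0.8163

0.82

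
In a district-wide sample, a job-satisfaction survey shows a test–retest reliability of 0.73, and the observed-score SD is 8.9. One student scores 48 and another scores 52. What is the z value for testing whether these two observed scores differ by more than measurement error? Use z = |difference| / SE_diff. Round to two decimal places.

0.61

SEM = 8.9000 · √(1 − 0.7300) = 8.9000 · √0.2700 ≈ 8.9000 · 0.5196 ≈ 4.6246
SE_diff = √2 · SEM ≈ 6.5401
z = |48 − 52| / 6.5401 = 4 / 6.5401 ≈ 0.6116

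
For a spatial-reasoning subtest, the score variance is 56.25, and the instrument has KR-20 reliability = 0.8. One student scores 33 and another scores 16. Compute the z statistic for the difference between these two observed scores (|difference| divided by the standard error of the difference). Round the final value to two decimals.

SD = √56.25 = 7.500
The standard error of measurement is 7.500*√(1 − 0.800) ≈ 7.500*0.447 ≈ 3.354.
Standard error of the difference = 3.354·√2 ≈ 4.743
z = |33 − 16| / 4.743 = 17 / 4.743 ≈ 3.584

3.58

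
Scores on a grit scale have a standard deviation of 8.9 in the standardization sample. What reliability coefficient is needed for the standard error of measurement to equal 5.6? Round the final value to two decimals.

0.60

r = 1 − (5.60000/8.9)² ≈ 1 − 0.39591 ≈ 0.60409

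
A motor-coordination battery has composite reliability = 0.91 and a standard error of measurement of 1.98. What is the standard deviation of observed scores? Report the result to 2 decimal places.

6.60

SD = 1.98 / √(1 − 0.91) ≈ 6.600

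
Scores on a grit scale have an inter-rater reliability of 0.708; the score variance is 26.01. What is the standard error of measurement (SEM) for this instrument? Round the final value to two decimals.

2.76

σ = 26.01^(1/2) = 5.100
SEM = 5.100 × √(1 − 0.708) = 5.100 × √0.292 ≃ 5.100 × 0.540 ≃ 2.756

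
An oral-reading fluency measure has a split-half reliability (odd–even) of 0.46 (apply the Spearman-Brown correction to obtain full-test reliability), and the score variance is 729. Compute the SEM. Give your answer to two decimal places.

SD = √729 = 27.000
Spearman-Brown: r = 2(0.46) / (1 + 0.46) = 0.920 / 1.460 ≃ 0.630
SEM = 27.000 × √(1 − 0.630) = 27.000 × √0.370 ≃ 27.000 × 0.608 ≃ 16.420

16.42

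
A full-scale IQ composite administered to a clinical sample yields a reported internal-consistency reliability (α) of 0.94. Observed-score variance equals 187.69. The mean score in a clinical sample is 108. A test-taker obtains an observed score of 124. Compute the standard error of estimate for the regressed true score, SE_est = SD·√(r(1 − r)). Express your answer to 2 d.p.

σ = 187.69^(1/2) = 13.70000
SE_est = SD · √(r(1 − r)) = 13.70000 · √0.05640 ≈ 13.70000 · 0.23749 ≈ 3.25357

3.25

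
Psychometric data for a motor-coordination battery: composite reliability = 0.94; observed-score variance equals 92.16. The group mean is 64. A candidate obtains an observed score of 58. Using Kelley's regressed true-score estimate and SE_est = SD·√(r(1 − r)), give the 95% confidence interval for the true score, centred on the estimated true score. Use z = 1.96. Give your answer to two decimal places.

SD = √92.16 ≈ 9.60000
Estimated true score = 0.94000×58 + (1 − 0.94000)×64 ≈ 58.36000
SE_est = SD × √(r(1 − r)) = 9.60000 × √0.05640 ≈ 9.60000 × 0.23749 ≈ 2.27987
CI = 58.36000 ± 1.96 × 2.27987 → [53.89145, 62.82855]

[53.89, 62.83]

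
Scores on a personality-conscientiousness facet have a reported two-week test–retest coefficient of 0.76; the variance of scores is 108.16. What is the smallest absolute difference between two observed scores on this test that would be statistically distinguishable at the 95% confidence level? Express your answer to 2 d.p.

14.12

SD = √108.16 = 10.40000
SEM = 10.40000 * √(1 − 0.76000) = 10.40000 * √0.24000 ≈ 10.40000 * 0.48990 ≈ 5.09494
SE_diff = √2 * SEM ≈ 7.20533
Minimum reliable difference = 1.96 * SE_diff ≈ 1.96 * 7.20533 ≈ 14.12245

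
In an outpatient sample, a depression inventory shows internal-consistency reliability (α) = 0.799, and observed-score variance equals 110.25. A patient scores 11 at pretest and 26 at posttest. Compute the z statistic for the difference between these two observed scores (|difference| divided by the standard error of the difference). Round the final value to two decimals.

2.25

SD = √110.25 ≈ 10.500
The standard error of measurement is 10.500*√(1 − 0.799) ≈ 10.500*0.448 ≈ 4.707.
Standard error of the difference = 4.707·√2 ≈ 6.657
z = |11 − 26| / 6.657 = 15 / 6.657 ≈ 2.253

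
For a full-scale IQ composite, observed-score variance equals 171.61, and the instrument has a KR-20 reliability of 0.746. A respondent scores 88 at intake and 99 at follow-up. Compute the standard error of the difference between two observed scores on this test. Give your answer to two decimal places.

9.34

SD = √171.61 ≈ 13.1000
The standard error of measurement is 13.1000*√(1 − 0.7460) ≈ 13.1000*0.5040 ≈ 6.6022.
SE_diff = SEM * √2 ≈ 6.6022 * 1.4142 ≈ 9.3369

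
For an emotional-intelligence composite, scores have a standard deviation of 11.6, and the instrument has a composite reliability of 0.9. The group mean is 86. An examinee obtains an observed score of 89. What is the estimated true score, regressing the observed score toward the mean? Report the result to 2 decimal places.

T̂ = 0.90000(89) + 0.10000(86) ≈ 88.70000

88.70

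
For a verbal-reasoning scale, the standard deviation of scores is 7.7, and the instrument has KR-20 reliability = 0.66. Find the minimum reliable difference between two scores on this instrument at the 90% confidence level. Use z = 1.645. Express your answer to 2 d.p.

SEM = 7.700·√(1 − 0.660) ≃ 4.490
SE_diff = √2 · SEM ≃ 6.350
Smallest detectable difference = 1.645·6.350 ≃ 10.445

10.45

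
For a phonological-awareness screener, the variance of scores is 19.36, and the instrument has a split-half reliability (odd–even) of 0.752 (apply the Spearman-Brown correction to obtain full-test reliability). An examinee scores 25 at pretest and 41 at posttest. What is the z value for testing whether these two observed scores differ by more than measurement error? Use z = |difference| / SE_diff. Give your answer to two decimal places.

6.83

SD = √19.36 ≈ 4.400
Spearman-Brown: r = 2(0.752) / (1 + 0.752) = 1.504 / 1.752 ≈ 0.858
SEM = 4.400·√(1 − 0.858) ≈ 1.655
Standard error of the difference = 1.655·√2 ≈ 2.341
z = |25 − 41| / 2.341 = 16 / 2.341 ≈ 6.834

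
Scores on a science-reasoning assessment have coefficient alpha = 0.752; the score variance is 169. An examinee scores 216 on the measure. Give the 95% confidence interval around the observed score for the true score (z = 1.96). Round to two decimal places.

SD = √169 ≈ 13.000
SEM = 13.000·√(1 − 0.752) ≈ 6.474
1.96 · SEM ≈ 12.689
CI = 216 ± 12.689 → [203.311, 228.689]

[203.31, 228.69]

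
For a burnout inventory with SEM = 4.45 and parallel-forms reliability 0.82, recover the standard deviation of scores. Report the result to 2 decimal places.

SD = 4.45 / √(1 − 0.82) ≈ 10.489

10.49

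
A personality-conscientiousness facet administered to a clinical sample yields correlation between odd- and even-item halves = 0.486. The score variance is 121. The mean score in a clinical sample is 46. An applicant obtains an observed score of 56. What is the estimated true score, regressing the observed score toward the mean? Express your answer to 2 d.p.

52.54

Spearman-Brown: r = 2(0.486) / (1 + 0.486) = 0.972 / 1.486 ≃ 0.654
T̂ = r·X + (1 − r)·M = 0.654·56 + 0.346·46 ≃ 36.630 + 15.911 ≃ 52.541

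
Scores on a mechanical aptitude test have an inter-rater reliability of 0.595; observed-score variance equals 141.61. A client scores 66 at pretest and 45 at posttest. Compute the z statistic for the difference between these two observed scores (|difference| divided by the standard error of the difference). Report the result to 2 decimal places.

1.96

SD = √141.61 ≈ 11.900
SEM = 11.900*√(1 − 0.595) ≈ 7.573
SE_diff = SEM * √2 ≈ 7.573 * 1.414 ≈ 10.710
z = 21 / 10.710 ≈ 1.961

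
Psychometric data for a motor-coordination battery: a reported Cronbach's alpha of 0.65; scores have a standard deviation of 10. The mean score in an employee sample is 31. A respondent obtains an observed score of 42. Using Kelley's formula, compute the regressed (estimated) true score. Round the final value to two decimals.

38.15

T̂ = 0.65000(42) + 0.35000(31) ≃ 38.15000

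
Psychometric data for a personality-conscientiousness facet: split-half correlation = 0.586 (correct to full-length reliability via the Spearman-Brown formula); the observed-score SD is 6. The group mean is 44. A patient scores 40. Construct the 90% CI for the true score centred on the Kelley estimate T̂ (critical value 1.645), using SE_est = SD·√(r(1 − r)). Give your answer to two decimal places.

Spearman-Brown: r = 2(0.586) / (1 + 0.586) = 1.17200 / 1.58600 ≈ 0.73897
T̂ = r·X + (1 − r)·M = 0.73897*40 + 0.26103*44 ≈ 29.55864 + 11.48550 ≈ 41.04414
SE_est = SD * √(r(1 − r)) = 6.00000 * √0.19290 ≈ 6.00000 * 0.43920 ≈ 2.63519
90% CI: 41.04414 ± 4.33489 ≈ (36.70925, 45.37902)

[36.71, 45.38]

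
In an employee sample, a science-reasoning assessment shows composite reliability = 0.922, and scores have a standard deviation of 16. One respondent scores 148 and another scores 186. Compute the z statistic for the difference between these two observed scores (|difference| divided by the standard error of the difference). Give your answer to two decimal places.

6.01

SEM = 16.00000 * √(1 − 0.92200) = 16.00000 * √0.07800 ≈ 16.00000 * 0.27928 ≈ 4.46856
SE_diff = √2 * SEM ≈ 6.31949
z = |148 − 186| / 6.31949 = 38 / 6.31949 ≈ 6.01314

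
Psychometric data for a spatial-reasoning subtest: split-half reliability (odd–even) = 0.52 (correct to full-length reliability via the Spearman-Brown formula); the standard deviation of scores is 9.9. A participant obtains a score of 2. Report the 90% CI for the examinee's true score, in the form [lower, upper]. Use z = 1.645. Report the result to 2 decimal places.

Full-length reliability (Spearman-Brown) = 2(0.52)/(1+0.52) ≈ 0.684
SEM = 9.900·√(1 − 0.684) ≈ 5.563
Margin = 1.645 · 5.563 ≈ 9.152
90% CI: 2 ± 9.152 = [-7.152, 11.152]

[-7.15, 11.15]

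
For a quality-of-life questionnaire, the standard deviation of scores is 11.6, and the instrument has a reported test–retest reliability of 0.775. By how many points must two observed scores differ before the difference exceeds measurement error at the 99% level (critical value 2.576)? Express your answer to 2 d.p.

SEM = 11.600 * √(1 − 0.775) = 11.600 * √0.225 ≈ 11.600 * 0.474 ≈ 5.502
Standard error of the difference = 5.502·√2 ≈ 7.782
Smallest detectable difference = 2.576*7.782 ≈ 20.045

20.05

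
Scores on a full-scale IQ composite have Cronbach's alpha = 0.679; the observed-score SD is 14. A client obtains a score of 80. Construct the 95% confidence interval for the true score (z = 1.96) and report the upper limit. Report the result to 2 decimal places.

SEM = 14.000·√(1 − 0.679) ≈ 7.932
Margin = 1.96 · 7.932 ≈ 15.547
Upper bound: 80 + 15.547 = 95.547

95.55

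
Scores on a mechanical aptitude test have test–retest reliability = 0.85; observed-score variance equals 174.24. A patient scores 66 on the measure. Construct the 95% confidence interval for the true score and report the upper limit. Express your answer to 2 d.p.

σ = 174.24^(1/2) = 13.20000
SEM = 13.20000*√(1 − 0.85000) ≃ 5.11234
Half-width = 1.96*5.11234 ≃ 10.02018
Upper bound: 66 + 10.02018 = 76.02018

76.02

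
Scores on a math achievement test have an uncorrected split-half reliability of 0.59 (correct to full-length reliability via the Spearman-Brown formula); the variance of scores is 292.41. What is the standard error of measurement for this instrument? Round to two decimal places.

8.68

σ = 292.41^(1/2) = 17.1000
r_full = 2·0.59 / (1 + 0.59) ≃ 0.7421
SEM = 17.1000 * √(1 − 0.7421) = 17.1000 * √0.2579 ≃ 17.1000 * 0.5078 ≃ 8.6834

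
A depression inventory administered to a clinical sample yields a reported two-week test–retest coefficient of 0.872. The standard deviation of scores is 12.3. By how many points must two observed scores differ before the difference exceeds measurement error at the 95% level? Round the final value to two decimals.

12.20

SEM = 12.30000 * √(1 − 0.87200) = 12.30000 * √0.12800 ≈ 12.30000 * 0.35777 ≈ 4.40058
Standard error of the difference = 4.40058·√2 ≈ 6.22336
Smallest detectable difference = 1.96*6.22336 ≈ 12.19779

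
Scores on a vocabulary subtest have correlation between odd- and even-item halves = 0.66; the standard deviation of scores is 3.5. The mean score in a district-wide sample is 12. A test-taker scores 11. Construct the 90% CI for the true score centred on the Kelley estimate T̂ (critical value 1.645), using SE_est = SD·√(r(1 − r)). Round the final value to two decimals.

Spearman-Brown: r = 2(0.66) / (1 + 0.66) = 1.320 / 1.660 ≃ 0.795
Estimated true score = 0.795·11 + (1 − 0.795)·12 ≃ 11.205
SE_est = 3.500·√[r(1 − r)] ≃ 1.412
CI = 11.205 ± 1.645 · 1.412 → [8.881, 13.528]

[8.88, 13.53]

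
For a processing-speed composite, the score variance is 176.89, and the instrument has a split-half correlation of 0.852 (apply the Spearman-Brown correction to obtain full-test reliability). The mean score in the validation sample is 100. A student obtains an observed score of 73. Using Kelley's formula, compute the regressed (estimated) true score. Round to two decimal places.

75.16

Spearman-Brown: r = 2(0.852) / (1 + 0.852) = 1.7040 / 1.8520 ≈ 0.9201
T̂ = r·X + (1 − r)·M = 0.9201*73 + 0.0799*100 ≈ 67.1663 + 7.9914 ≈ 75.1577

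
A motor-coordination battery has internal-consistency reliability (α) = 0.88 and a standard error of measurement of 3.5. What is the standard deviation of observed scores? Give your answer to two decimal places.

10.10

SD = 3.5 / √(1 − 0.88) ≈ 10.1036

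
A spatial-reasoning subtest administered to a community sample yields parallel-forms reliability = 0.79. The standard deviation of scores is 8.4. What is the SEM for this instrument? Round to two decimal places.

The standard error of measurement is 8.400·√(1 − 0.790) ≈ 8.400·0.458 ≈ 3.849.

3.85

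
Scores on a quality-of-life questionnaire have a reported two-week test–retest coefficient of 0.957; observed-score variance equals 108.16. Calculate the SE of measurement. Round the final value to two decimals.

2.16

σ = 108.16^(1/2) = 10.4000
SEM = 10.4000 · √(1 − 0.9570) = 10.4000 · √0.0430 ≈ 10.4000 · 0.2074 ≈ 2.1566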